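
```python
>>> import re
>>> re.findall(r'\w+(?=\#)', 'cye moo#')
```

['moo']

Lookahead/lookbehind check context without consuming it, so the matched span excludes the asserted characters.
Scanning left to right: at [4:7] → 'moo'.
`findall` yields the raw match text (1 of them) because the pattern has no groups.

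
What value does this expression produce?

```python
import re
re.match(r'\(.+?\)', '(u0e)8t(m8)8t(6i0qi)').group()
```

`re.match` won't scan ahead — the pattern has to work from the very first character.
The match spans [0:5] → '(u0e)'.

'(u0e)'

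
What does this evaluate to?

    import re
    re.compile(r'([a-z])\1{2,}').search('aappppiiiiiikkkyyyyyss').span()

(2, 6)

The backreference `\1` re-matches whatever the first group consumed, character for character.
`search` walks the string left to right and returns the first match it finds.
The match spans [2:6] → 'pppp'.
Captured: group 1 = 'p'.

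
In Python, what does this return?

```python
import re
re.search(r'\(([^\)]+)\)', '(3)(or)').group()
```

Unlike `match`, `search` isn't anchored — it looks for the pattern anywhere in the string.
The match spans [0:3] → '(3)'.
Captured: group 1 = '3'.

'(3)'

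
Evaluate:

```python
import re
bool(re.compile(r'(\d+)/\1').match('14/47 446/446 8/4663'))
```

`\1` has to match the exact text group 1 already captured.
With `match`, the pattern is implicitly anchored at the beginning.
Here the string doesn't start with a match, so the call returns None, and `bool(None)` is False.

False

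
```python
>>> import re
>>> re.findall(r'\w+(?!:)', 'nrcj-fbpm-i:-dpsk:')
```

['nrcj', 'fbpm', 'dps']

The negative lookaround is zero-width — it rules out positions where the adjacent text would match, without consuming anything.
Matches: at [0:4] → 'nrcj'; at [5:9] → 'fbpm'; at [13:16] → 'dps'.
With no groups in the pattern, `findall` gives back each whole match — 3 here.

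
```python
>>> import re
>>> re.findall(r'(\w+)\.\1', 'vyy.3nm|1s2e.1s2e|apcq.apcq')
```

['1s2e', 'apcq']

A backreference is literal: `\1` must see the identical characters the first group matched.
One capturing group, so `findall` returns just the captured substring from each match — 2 in all.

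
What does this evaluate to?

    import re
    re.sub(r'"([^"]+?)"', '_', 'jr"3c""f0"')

'jr__'

Matches: at [2:6] → '"3c"'; at [6:10] → '"f0"'.
Each match is replaced by '_'.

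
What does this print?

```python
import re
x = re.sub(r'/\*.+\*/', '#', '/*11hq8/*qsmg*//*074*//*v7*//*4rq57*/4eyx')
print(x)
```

#4eyx

Matches: at [0:37] → '/*11hq8/*qsmg*//*074*//*v7*//*4rq57*/'.
`sub` substitutes '#' at each match site.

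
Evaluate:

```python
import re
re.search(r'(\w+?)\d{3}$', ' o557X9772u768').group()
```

'o557X9772u768'

The match spans [1:14] → 'o557X9772u768'.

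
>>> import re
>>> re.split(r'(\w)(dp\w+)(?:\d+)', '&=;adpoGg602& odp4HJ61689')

The pattern matches a word character (captured); then the literal 'dp', then one or more of a word character (captured); then one or more of a digit (non-capturing group).
`re.split` interleaves the captured-group text with the surrounding fragments.

['&=;', 'a', 'dpoGg60', '& ', 'o', 'dp4HJ6168', '']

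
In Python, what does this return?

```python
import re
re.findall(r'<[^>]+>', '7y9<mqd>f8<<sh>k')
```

Scanning left to right: at [3:8] → '<mqd>'; at [10:15] → '<<sh>'.
`findall` yields the raw match text (2 of them) because the pattern has no groups.

['<mqd>', '<<sh>']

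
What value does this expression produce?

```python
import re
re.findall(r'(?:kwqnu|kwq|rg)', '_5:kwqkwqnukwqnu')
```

['kwq', 'kwqnu', 'kwqnu']

The regex engine tests alternatives in the order written; an earlier branch that matches wins even if a later one would match more.
Scanning left to right: at [3:6] → 'kwq'; at [6:11] → 'kwqnu'; at [11:16] → 'kwqnu'.
With no groups in the pattern, `findall` gives back each whole match — 3 here.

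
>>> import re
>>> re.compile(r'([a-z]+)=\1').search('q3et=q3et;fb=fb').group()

`\1` is not a pattern — it's the concrete string captured by group 1, re-applied verbatim.
The match spans [10:15] → 'fb=fb'.

'fb=fb'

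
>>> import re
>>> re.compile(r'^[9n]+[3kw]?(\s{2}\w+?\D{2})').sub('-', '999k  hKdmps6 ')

The pattern matches anchored at the start of the string; then one or more of one of [9n], then optionally one of [3kw]; then exactly 2 of whitespace, then one or more of a word character (lazy), then exactly 2 of a non-digit (captured).
The `?` after the quantifier makes it lazy — it takes as little as possible before letting the rest of the pattern try.
Matches: at [0:9] → '999k  hKd'.
`sub` substitutes '-' at each match site.

'-mps6 '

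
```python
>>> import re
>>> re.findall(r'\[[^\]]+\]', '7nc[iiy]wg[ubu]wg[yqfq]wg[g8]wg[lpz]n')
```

['[iiy]', '[ubu]', '[yqfq]', '[g8]', '[lpz]']

`findall` yields the raw match text (5 of them) because the pattern has no groups.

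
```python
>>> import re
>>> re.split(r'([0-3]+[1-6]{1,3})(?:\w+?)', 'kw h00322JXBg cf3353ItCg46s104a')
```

This matches one or more of a character in [0-3], then 1 to 3 of a character in [1-6] (captured); then one or more of a word character (lazy) (non-capturing group).
A non-greedy quantifier consumes as few characters as it can — just enough that the remainder of the pattern still matches from where it stops; whatever follows it matches normally.
Matches to split on: at [4:10] → '00322J'; at [16:21] → '3353I'; at [27:31] → '104a'.
With a capturing group present, the delimiter's captured portion is kept in the result list.

['kw h', '00322', 'XBg cf', '3353', 'tCg46s', '104', '']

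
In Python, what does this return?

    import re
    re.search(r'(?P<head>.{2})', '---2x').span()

(0, 2)

The pattern matches exactly 2 of any character (captured as 'head').
`re.search` tries every starting position until one works.
The match spans [0:2] → '--'.
Captured: group 1 = '--'.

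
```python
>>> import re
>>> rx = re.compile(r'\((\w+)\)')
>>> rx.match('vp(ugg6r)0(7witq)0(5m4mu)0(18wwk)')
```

None

`re.match` only tries the pattern at the start of the string.
Here the string doesn't start with a match, so the call returns None.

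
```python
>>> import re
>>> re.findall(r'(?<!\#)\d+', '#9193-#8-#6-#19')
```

['193', '9']

The negative lookahead/lookbehind blocks any match where the forbidden context is present.
Matches: at [2:5] → '193'; at [14:15] → '9'.
No capturing groups, so `findall` returns the 2 full match strings.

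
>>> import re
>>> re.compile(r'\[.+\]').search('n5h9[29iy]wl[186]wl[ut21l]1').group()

'[29iy]wl[186]wl[ut21l]'

The match spans [4:26] → '[29iy]wl[186]wl[ut21l]'.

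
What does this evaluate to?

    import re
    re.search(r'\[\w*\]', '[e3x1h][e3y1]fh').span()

`re.search` scans for the first position where the pattern succeeds.
The match spans [0:7] → '[e3x1h]'.

(0, 7)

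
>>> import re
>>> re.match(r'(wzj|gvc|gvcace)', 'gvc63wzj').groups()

With `match`, the pattern is implicitly anchored at the beginning.
The match spans [0:3] → 'gvc'.
Captured: group 1 = 'gvc'.

('gvc',)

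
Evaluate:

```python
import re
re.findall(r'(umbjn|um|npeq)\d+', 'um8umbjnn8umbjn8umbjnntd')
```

['um', 'umbjn']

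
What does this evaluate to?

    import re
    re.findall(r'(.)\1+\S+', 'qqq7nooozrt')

A backreference is literal: `\1` must see the identical characters the first group matched.
Scanning left to right: at [0:11] match 'qqq7nooozrt', group 1 = 'q'.
One capturing group, so `findall` returns just the captured substring from the one match — 1 in all.

['q']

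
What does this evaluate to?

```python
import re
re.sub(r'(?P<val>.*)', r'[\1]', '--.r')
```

'[--.r][]'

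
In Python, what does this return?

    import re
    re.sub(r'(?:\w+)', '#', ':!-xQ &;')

Pattern: one or more of a word character (non-capturing group).
Matches: at [3:5] → 'xQ'.
Every occurrence is swapped for '#'.

':!-# &;'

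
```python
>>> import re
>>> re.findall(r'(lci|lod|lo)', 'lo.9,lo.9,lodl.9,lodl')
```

['lo', 'lo', 'lod', 'lod']

The regex engine tests alternatives in the order written; an earlier branch that matches wins even if a later one would match more.
Because there's exactly one group, `findall` drops the full match and keeps group 1 from each hit.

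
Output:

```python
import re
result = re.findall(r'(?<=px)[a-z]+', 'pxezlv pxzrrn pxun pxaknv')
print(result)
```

['ezlv', 'zrrn', 'un', 'aknv']

The lookaround is zero-width — it requires the adjacent text to match without consuming it, so the asserted text isn't part of the match.
Since nothing is captured, `findall` lists the 4 matched substrings directly.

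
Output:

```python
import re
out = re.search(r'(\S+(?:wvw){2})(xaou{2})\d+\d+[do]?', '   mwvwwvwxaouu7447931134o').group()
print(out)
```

Pattern: one or more of a non-whitespace character, then the literal 'wvw' repeated 2 times (captured); then the literal 'xao', then exactly 2 of a literal 'u' (captured); then one or more of a digit, then one or more of a digit, then optionally one of [do].
`search` walks the string left to right and returns the first match it finds.
The match spans [3:26] → 'mwvwwvwxaouu7447931134o'.
Captured: group 1 = 'mwvwwvw', group 2 = 'xaouu'.

mwvwwvwxaouu7447931134o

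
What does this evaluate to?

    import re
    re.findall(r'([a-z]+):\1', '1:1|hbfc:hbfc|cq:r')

After group 1 captures some text, `\1` only succeeds where that same text appears again.
One capturing group, so `findall` returns just the captured substring from the one match — 1 in all.

['hbfc']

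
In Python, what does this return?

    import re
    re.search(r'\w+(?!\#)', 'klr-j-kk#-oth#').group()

'klr'

The negative lookahead/lookbehind blocks any match where the forbidden context is present.
The match spans [0:3] → 'klr'.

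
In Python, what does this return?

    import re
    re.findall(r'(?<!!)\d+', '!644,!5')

['44']

A negative assertion filters positions out without eating any characters.
`findall` yields the raw match text (1 of them) because the pattern has no groups.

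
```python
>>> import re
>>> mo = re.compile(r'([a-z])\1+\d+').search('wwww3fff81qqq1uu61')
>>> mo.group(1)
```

'w'

The match spans [0:5] → 'wwww3'.
Captured: group 1 = 'w'.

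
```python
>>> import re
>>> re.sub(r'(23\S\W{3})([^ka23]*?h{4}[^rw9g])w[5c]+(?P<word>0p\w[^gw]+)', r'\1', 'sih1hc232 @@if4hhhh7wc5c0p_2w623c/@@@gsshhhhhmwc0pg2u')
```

'sih1hc232 @@w623c/@@'

This matches the literal '23', then a non-whitespace character, then exactly 3 of a non-word character (captured); then zero or more of any character except [ka23] (lazy), then exactly 4 of the literal 'h', then any character except [rw9g] (captured); then the literal 'w', then one or more of one of [5c]; then the literal '0p', then a word character, then one or more of any character except [gw] (captured as 'word').
Matches: at [6:28] → '232 @@if4hhhh7wc5c0p_2'; at [30:53] → '23c/@@@gsshhhhhmwc0pg2u'.
The replacement refers to a captured group, so each match is rewritten using its own captured text.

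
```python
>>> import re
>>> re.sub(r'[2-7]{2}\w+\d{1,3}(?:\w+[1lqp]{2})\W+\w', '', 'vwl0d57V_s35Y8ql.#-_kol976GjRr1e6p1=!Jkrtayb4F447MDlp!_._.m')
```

The pattern matches exactly 2 of a character in [2-7], then one or more of a word character, then 1 to 3 of a digit; then one or more of a word character, then exactly 2 of one of [1lqp] (non-capturing group); then one or more of a non-word character, then a word character.
Matches: at [5:20] → '57V_s35Y8ql.#-_'; at [24:38] → '76GjRr1e6p1=!J'.
`sub` substitutes '' at each match site.

'vwl0dkol9krtayb4F447MDlp!_._.m'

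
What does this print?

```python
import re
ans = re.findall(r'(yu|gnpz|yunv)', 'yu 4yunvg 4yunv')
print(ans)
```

Alternation tries branches left to right and keeps the first one that lets the overall match succeed at that position.
Walking the string: at [0:2] match 'yu', group 1 = 'yu'; at [4:6] match 'yu', group 1 = 'yu'; at [11:13] match 'yu', group 1 = 'yu'.
`findall` collects group 1 from each match (3 total).

['yu', 'yu', 'yu']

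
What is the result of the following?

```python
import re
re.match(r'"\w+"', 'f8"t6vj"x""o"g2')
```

`re.match` won't scan ahead — the pattern has to work from the very first character.
Here position 0 doesn't satisfy it, so the call returns None.

None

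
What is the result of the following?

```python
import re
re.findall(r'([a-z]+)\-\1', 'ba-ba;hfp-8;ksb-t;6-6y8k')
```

['ba']

`\1` has to match the exact text group 1 already captured.
Matches: at [0:5] match 'ba-ba', group 1 = 'ba'.
One capturing group, so `findall` returns just the captured substring from the one match — 1 in all.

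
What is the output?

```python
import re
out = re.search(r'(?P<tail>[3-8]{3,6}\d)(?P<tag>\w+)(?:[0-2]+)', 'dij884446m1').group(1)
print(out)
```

The match spans [3:11] → '884446m1'.
Captured: group 1 = '884446', group 2 = 'm'.

884446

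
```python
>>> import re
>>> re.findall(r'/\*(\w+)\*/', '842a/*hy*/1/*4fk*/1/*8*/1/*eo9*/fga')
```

Matches: at [4:10] match '/*hy*/', group 1 = 'hy'; at [11:18] match '/*4fk*/', group 1 = '4fk'; at [19:24] match '/*8*/', group 1 = '8'; at [25:32] match '/*eo9*/', group 1 = 'eo9'.
One capturing group, so `findall` returns just the captured substring from each match — 4 in all.

['hy', '4fk', '8', 'eo9']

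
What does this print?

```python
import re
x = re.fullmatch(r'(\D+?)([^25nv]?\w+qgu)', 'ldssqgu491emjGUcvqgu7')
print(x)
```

None

The pattern matches one or more of a non-digit (lazy) (captured); then optionally any character except [25nv], then one or more of a word character, then the literal 'qgu' (captured).
For `fullmatch`, every character of the input must be accounted for by the pattern.
Here there's no way to consume every character, so the call returns None.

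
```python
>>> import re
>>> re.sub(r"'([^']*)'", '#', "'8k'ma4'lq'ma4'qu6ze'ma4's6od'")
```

'#ma4#ma4#ma4#'

Every occurrence is swapped for '#'.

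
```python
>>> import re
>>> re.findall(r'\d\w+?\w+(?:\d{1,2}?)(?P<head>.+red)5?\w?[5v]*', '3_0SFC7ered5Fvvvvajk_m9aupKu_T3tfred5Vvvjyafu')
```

['tfred']

Pattern: a digit, then one or more of a word character (lazy), then one or more of a word character; then 1 to 2 of a digit (lazy) (non-capturing group); then one or more of any character, then the literal 'red' (captured as 'head'); then optionally a literal '5', then optionally a word character, then zero or more of one of [5v].
One capturing group, so `findall` returns just the captured substring from the one match — 1 in all.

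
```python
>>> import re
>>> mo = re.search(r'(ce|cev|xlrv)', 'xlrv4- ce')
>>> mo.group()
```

Unlike `match`, `search` isn't anchored — it looks for the pattern anywhere in the string.
The match spans [0:4] → 'xlrv'.
Captured: group 1 = 'xlrv'.

'xlrv'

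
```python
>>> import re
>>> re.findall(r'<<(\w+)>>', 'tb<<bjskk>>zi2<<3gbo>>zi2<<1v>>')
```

Scanning left to right: at [2:11] match '<<bjskk>>', group 1 = 'bjskk'; at [14:22] match '<<3gbo>>', group 1 = '3gbo'; at [25:31] match '<<1v>>', group 1 = '1v'.
With a single group, `findall` returns only what that group captured — 3 items.

['bjskk', '3gbo', '1v']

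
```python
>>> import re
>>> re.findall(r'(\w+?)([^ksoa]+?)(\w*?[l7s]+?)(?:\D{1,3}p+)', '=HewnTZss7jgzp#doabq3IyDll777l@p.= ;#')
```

Pattern: one or more of a word character (lazy) (captured); then one or more of any character except [ksoa] (lazy) (captured); then zero or more of a word character (lazy), then one or more of one of [l7s] (lazy) (captured); then 1 to 3 of a non-digit, then one or more of a literal 'p' (non-capturing group).
Lazy quantifiers expand one character at a time until the remainder of the pattern can match.
Walking the string: at [1:14] match 'HewnTZss7jgzp', groups = ('H', 'e', 'wnTZss7'); at [15:32] match 'doabq3IyDll777l@p', groups = ('doa', 'b', 'q3IyDll777').
`findall` packs the 3 group values into a tuple for every match.

[('H', 'e', 'wnTZss7'), ('doa', 'b', 'q3IyDll777')]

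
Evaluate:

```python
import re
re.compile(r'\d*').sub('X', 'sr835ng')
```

'XsXrXXnXgX'

This matches zero or more of a digit.
Matches: at [0:0] → ''; at [1:1] → ''; at [2:5] → '835'; at [5:5] → ''; at [6:6] → ''; ….
Every occurrence is swapped for 'X'.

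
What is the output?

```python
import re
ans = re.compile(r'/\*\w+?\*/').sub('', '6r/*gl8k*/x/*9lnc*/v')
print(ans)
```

`sub` substitutes '' at each match site.

6rxv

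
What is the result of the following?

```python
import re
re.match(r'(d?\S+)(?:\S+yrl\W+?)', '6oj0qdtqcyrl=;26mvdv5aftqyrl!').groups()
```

('6oj0qdtqcyrl=;26mvdv5aft',)

The pattern matches optionally the literal 'd', then one or more of a non-whitespace character (captured); then one or more of a non-whitespace character, then the literal 'yrl', then one or more of a non-word character (lazy) (non-capturing group).
`match` is anchored at position 0; if the pattern doesn't fit there, it returns None.
The match spans [0:29] → '6oj0qdtqcyrl=;26mvdv5aftqyrl!'.
Captured: group 1 = '6oj0qdtqcyrl=;26mvdv5aft'.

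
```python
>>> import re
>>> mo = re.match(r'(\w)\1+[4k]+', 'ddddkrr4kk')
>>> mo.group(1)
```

'd'

After group 1 captures some text, `\1` only succeeds where that same text appears again.
`re.match` only tries the pattern at the start of the string.
The match spans [0:5] → 'ddddk'.
Captured: group 1 = 'd'.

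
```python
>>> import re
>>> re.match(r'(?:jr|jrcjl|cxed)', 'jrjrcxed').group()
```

'jr'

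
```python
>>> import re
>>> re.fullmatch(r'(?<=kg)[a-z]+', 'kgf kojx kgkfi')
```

None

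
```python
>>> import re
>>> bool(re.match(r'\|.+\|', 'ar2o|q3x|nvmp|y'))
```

False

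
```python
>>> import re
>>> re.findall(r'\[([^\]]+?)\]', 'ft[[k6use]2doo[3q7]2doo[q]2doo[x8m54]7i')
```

['[k6use', '3q7', 'q', 'x8m54']

Because there's exactly one group, `findall` drops the full match and keeps group 1 from each hit.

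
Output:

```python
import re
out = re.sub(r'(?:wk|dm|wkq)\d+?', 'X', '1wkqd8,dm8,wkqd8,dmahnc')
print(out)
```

Each match is replaced by 'X'.

1wkqd8,X,wkqd8,dmahnc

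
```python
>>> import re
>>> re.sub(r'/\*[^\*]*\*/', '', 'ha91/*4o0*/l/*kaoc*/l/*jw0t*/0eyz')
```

'ha91ll0eyz'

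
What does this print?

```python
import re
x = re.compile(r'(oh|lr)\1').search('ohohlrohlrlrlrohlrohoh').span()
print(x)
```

(0, 4)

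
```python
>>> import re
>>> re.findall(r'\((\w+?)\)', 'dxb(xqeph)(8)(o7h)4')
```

One capturing group, so `findall` returns just the captured substring from each match — 3 in all.

['xqeph', '8', 'o7h']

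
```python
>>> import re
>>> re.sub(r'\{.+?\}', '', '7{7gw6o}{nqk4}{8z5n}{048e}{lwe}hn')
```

Matches: at [1:8] → '{7gw6o}'; at [8:14] → '{nqk4}'; at [14:20] → '{8z5n}'; at [20:26] → '{048e}'; at [26:31] → '{lwe}'.
`sub` substitutes '' at each match site.

'7hn'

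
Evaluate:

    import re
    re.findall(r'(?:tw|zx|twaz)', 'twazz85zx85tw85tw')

Branches in `(...|...)` are attempted left-to-right; the first branch that allows the whole pattern to succeed is taken.
Walking the string: at [0:2] → 'tw'; at [7:9] → 'zx'; at [11:13] → 'tw'; at [15:17] → 'tw'.
With no groups in the pattern, `findall` gives back each whole match — 4 here.

['tw', 'zx', 'tw', 'tw']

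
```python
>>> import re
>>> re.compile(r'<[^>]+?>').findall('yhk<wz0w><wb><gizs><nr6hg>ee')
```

Walking the string: at [3:9] → '<wz0w>'; at [9:13] → '<wb>'; at [13:19] → '<gizs>'; at [19:26] → '<nr6hg>'.
Since nothing is captured, `findall` lists the 4 matched substrings directly.

['<wz0w>', '<wb>', '<gizs>', '<nr6hg>']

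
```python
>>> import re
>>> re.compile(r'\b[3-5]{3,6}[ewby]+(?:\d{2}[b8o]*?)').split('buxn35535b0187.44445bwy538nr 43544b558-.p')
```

The pattern matches a word boundary (`\b`, zero-width); then 3 to 6 of a character in [3-5], then one or more of one of [ewby]; then exactly 2 of a digit, then zero or more of one of [b8o] (lazy) (non-capturing group).
With the lazy modifier that quantifier settles for the fewest repetitions that let the rest of the pattern succeed (the atoms after it are unaffected and can still be greedy).
Matches to split on: at [15:25] → '44445bwy53'; at [29:37] → '43544b55'.
Splitting on the pattern gives 3 pieces.

['buxn35535b0187.', '8nr ', '8-.p']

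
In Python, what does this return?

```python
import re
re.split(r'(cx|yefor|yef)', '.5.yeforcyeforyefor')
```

['.5.', 'yefor', 'c', 'yefor', '', 'yefor', '']

Alternation isn't longest-match — the leftmost alternative that fits at this position is chosen.
Because the pattern has a capturing group, `split` also inserts each captured text between the pieces.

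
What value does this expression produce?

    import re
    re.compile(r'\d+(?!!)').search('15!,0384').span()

The negative lookahead/lookbehind blocks any match where the forbidden context is present.
`search` walks the string left to right and returns the first match it finds.
The match spans [0:1] → '1'.

(0, 1)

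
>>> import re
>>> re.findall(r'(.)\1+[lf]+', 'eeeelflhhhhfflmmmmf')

After group 1 captures some text, `\1` only succeeds where that same text appears again.
Scanning left to right: at [0:7] match 'eeeelfl', group 1 = 'e'; at [7:14] match 'hhhhffl', group 1 = 'h'; at [14:19] match 'mmmmf', group 1 = 'm'.
One capturing group, so `findall` returns just the captured substring from each match — 3 in all.

['e', 'h', 'm']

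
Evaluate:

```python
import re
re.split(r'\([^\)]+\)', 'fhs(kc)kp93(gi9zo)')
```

['fhs', 'kp93', '']

`split` removes every match and returns the 3 fragments in between.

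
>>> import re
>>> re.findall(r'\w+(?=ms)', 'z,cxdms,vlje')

Lookahead/lookbehind check context without consuming it, so the matched span excludes the asserted characters.
Scanning left to right: at [2:5] → 'cxd'.
Since nothing is captured, `findall` lists the 1 matched substring directly.

['cxd']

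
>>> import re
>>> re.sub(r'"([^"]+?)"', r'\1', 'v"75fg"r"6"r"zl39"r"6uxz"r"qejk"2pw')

'v75fgr6rzl39r6uxzrqejk2pw'

`\1` in the replacement pulls in group 1's text for each match.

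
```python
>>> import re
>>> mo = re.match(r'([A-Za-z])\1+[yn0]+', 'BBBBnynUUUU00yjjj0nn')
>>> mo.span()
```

(0, 7)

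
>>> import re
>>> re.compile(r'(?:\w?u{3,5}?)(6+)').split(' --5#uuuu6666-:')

Pattern: optionally a word character, then 3 to 5 of the literal 'u' (lazy) (non-capturing group); then one or more of a literal '6' (captured).
Matches to split on: at [5:13] → 'uuuu6666'.
`re.split` interleaves the captured-group text with the surrounding fragments.

[' --5#', '6666', '-:']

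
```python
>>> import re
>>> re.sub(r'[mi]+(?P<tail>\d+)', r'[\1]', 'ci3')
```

'c[3]'

This matches one or more of one of [mi]; then one or more of a digit (captured as 'tail').
Matches: at [1:3] → 'i3'.
`\1` in the replacement pulls in group 1's text for each match.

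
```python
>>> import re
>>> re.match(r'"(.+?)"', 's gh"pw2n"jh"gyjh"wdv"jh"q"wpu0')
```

None

`re.match` won't scan ahead — the pattern has to work from the very first character.
Here position 0 doesn't satisfy it, so the call returns None.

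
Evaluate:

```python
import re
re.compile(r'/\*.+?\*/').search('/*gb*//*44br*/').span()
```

(0, 6)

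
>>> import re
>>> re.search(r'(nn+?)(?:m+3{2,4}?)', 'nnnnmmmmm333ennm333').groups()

('nnnn',)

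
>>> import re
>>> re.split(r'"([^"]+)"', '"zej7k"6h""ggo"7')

['', 'zej7k', '6h"', 'ggo', '7']

`re.split` interleaves the captured-group text with the surrounding fragments.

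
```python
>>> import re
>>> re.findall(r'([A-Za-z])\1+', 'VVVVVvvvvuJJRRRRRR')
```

['V', 'v', 'J', 'R']

`\1` has to match the exact text group 1 already captured.
Because there's exactly one group, `findall` drops the full match and keeps group 1 from each hit.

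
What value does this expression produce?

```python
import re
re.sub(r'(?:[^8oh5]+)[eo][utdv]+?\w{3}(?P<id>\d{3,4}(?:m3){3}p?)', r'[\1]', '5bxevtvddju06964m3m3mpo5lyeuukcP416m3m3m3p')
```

'5bxevtvddju06964m3m3mpo5[416m3m3m3p]'

This matches one or more of any character except [8oh5] (non-capturing group); then one of [eo], then one or more of one of [utdv] (lazy), then exactly 3 of a word character; then 3 to 4 of a digit, then the literal 'm3' repeated 3 times, then optionally the literal 'p' (captured as 'id').
Matches: at [24:42] → 'lyeuukcP416m3m3m3p'.
`\1` in the replacement pulls in group 1's text for each match.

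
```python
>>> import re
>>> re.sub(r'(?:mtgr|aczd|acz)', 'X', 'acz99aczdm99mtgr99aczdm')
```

'X99Xm99X99Xm'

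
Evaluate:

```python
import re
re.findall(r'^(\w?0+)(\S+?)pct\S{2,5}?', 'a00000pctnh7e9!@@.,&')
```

[('a0000', '0')]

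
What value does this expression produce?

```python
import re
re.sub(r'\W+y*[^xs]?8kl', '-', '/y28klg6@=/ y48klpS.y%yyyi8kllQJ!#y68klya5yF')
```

Pattern: one or more of a non-word character, then zero or more of a literal 'y'; then optionally any character except [xs], then the literal '8kl'.
Matches: at [0:6] → '/y28kl'; at [8:17] → '@=/ y48kl'; at [21:29] → '%yyyi8kl'; at [32:39] → '!#y68kl'.
Every occurrence is swapped for '-'.

'-g6-pS.y-lQJ-ya5yF'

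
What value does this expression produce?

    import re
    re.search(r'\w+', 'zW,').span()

The pattern matches one or more of a word character.
Unlike `match`, `search` isn't anchored — it looks for the pattern anywhere in the string.
The match spans [0:2] → 'zW'.

(0, 2)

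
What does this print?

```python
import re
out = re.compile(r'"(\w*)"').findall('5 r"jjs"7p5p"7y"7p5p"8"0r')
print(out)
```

['jjs', '7y', '8']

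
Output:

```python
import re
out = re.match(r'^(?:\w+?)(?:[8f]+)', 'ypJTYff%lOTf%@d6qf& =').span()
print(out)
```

Pattern: anchored at the start of the string; then one or more of a word character (lazy) (non-capturing group); then one or more of one of [8f] (non-capturing group).
With `match`, the pattern is implicitly anchored at the beginning.
The match spans [0:7] → 'ypJTYff'.

(0, 7)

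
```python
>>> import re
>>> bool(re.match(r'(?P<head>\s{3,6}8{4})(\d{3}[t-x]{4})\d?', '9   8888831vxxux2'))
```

False

The pattern matches 3 to 6 of whitespace, then exactly 4 of the literal '8' (captured as 'head'); then exactly 3 of a digit, then exactly 4 of a character in [t-x] (captured); then optionally a digit.
With `match`, the pattern is implicitly anchored at the beginning.
Here position 0 doesn't satisfy it, so the call returns None, and `bool(None)` is False.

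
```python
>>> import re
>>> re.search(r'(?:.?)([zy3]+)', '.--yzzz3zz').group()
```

'-yzzz3zz'

The pattern matches optionally any character (non-capturing group); then one or more of one of [zy3] (captured).
`search` walks the string left to right and returns the first match it finds.
The match spans [2:10] → '-yzzz3zz'.
Captured: group 1 = 'yzzz3zz'.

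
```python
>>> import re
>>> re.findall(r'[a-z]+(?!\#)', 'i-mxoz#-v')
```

`(?!…)`/`(?<!…)` only lets a position through if the neighbouring text does NOT match; no characters are consumed.
`findall` yields the raw match text (3 of them) because the pattern has no groups.

['i', 'mxo', 'v']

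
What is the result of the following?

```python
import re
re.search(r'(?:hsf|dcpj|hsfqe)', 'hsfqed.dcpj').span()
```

(0, 3)

The regex engine tests alternatives in the order written; an earlier branch that matches wins even if a later one would match more.
`re.search` tries every starting position until one works.
The match spans [0:3] → 'hsf'.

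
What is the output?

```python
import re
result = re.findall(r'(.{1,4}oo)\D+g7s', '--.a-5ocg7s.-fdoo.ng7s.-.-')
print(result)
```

This matches 1 to 4 of any character, then the literal 'oo' (captured); then one or more of a non-digit, then the literal 'g7s'.
`findall` collects group 1 from the one match (1 total).

['.-fdoo']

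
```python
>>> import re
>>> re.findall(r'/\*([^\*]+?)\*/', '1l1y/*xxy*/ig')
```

`findall` collects group 1 from the one match (1 total).

['xxy']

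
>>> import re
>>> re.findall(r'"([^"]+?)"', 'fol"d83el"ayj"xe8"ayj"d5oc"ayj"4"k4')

Scanning left to right: at [3:10] match '"d83el"', group 1 = 'd83el'; at [13:18] match '"xe8"', group 1 = 'xe8'; at [21:27] match '"d5oc"', group 1 = 'd5oc'; at [30:33] match '"4"', group 1 = '4'.
Because there's exactly one group, `findall` drops the full match and keeps group 1 from each hit.

['d83el', 'xe8', 'd5oc', '4']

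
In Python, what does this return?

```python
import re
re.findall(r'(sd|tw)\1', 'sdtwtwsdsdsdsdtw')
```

A backreference is literal: `\1` must see the identical characters the first group matched.
Scanning left to right: at [2:6] match 'twtw', group 1 = 'tw'; at [6:10] match 'sdsd', group 1 = 'sd'; at [10:14] match 'sdsd', group 1 = 'sd'.
Because there's exactly one group, `findall` drops the full match and keeps group 1 from each hit.

['tw', 'sd', 'sd']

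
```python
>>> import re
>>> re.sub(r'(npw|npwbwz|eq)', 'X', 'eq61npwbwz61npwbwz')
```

Alternation isn't longest-match — the leftmost alternative that fits at this position is chosen.
`sub` substitutes 'X' at each match site.

'X61Xbwz61Xbwz'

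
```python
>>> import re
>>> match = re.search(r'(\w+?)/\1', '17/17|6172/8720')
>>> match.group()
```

'17/17'

The backreference `\1` re-matches whatever the first group consumed, character for character.
Unlike `match`, `search` isn't anchored — it looks for the pattern anywhere in the string.
The match spans [0:5] → '17/17'.
Captured: group 1 = '17'.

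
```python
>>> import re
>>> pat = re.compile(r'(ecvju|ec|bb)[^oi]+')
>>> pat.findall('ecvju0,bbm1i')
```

['ecvju']

Branches in `(...|...)` are attempted left-to-right; the first branch that allows the whole pattern to succeed is taken.
`findall` collects group 1 from the one match (1 total).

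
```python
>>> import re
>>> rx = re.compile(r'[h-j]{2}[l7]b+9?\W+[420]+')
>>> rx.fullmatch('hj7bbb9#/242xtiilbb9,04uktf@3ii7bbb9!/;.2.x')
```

None

Pattern: exactly 2 of a character in [h-j], then one of [l7]; then one or more of the literal 'b', then optionally the literal '9', then one or more of a non-word character; then one or more of one of [420].
`fullmatch` succeeds only if the pattern covers the string from start to end.
Here there's no way to consume every character, so the call returns None.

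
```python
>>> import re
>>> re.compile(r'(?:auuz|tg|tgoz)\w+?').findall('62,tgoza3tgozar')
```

The regex engine tests alternatives in the order written; an earlier branch that matches wins even if a later one would match more.
Matches: at [3:6] → 'tgo'; at [9:12] → 'tgo'.
No capturing groups, so `findall` returns the 2 full match strings.

['tgo', 'tgo']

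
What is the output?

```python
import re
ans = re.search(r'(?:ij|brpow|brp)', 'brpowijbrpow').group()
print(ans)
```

Alternation isn't longest-match — the leftmost alternative that fits at this position is chosen.
`re.search` scans for the first position where the pattern succeeds.
The match spans [0:5] → 'brpow'.

brpow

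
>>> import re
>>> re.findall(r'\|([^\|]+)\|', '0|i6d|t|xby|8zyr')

['i6d', 'xby']

Scanning left to right: at [1:6] match '|i6d|', group 1 = 'i6d'; at [7:12] match '|xby|', group 1 = 'xby'.
With a single group, `findall` returns only what that group captured — 2 items.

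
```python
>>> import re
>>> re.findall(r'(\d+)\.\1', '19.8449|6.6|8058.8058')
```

A backreference is literal: `\1` must see the identical characters the first group matched.
Matches: at [8:11] match '6.6', group 1 = '6'; at [12:21] match '8058.8058', group 1 = '8058'.
One capturing group, so `findall` returns just the captured substring from each match — 2 in all.

['6', '8058']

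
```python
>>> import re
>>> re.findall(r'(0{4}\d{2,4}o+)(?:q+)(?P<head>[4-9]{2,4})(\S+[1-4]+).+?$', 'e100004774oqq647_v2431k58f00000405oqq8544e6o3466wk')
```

[('00004774o', '647', '_v2431k58f00000405oqq8544e6o34')]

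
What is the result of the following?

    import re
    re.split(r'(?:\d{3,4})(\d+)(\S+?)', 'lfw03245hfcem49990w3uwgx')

['lfw', '5', 'h', 'fcem', '0', 'w', '3uwgx']

This matches 3 to 4 of a digit (non-capturing group); then one or more of a digit (captured); then one or more of a non-whitespace character (lazy) (captured).
A `+?`/`*?`/`{m,n}?` starts at its minimum and grows only as far as needed for what follows to match.
Matches to split on: at [3:9] → '03245h'; at [13:19] → '49990w'.
Because the pattern has a capturing group, `split` also inserts each captured text between the pieces.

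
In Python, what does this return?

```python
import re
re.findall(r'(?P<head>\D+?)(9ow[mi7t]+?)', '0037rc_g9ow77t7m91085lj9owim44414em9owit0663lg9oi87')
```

2 groups means each result is a tuple of 2 captured strings — 3 here.

[('rc_g', '9ow7'), ('lj', '9owi'), ('em', '9owi')]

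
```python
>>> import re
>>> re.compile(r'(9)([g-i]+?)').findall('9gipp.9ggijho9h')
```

Pattern: a literal '9' (captured); then one or more of a character in [g-i] (lazy) (captured).
Lazy quantifiers expand one character at a time until the remainder of the pattern can match.
Matches: at [0:2] match '9g', groups = ('9', 'g'); at [6:8] match '9g', groups = ('9', 'g'); at [13:15] match '9h', groups = ('9', 'h').
`findall` packs the 2 group values into a tuple for every match.

[('9', 'g'), ('9', 'g'), ('9', 'h')]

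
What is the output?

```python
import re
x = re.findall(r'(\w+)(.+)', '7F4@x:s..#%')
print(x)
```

Pattern: one or more of a word character (captured); then one or more of any character (captured).
Walking the string: at [0:11] match '7F4@x:s..#%', groups = ('7F4', '@x:s..#%').
2 groups means the one result is a tuple of 2 captured strings — 1 here.

[('7F4', '@x:s..#%')]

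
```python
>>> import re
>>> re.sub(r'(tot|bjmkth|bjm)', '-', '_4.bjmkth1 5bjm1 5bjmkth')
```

'_4.-1 5-1 5-'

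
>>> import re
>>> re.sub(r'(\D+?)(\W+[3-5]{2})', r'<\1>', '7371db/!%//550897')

This matches one or more of a non-digit (lazy) (captured); then one or more of a non-word character, then exactly 2 of a character in [3-5] (captured).
Matches: at [4:13] → 'db/!%//55'.
`\1` in the replacement pulls in group 1's text for each match.

'7371<db>0897'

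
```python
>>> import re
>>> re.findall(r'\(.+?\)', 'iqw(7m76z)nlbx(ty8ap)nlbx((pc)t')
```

No capturing groups, so `findall` returns the 3 full match strings.

['(7m76z)', '(ty8ap)', '((pc)']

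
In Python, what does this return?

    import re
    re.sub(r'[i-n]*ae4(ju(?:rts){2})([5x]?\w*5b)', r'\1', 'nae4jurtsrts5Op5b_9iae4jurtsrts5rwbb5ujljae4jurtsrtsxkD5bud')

Pattern: zero or more of a character in [i-n], then the literal 'ae4'; then the literal 'ju', then the literal 'rts' repeated 2 times (captured); then optionally one of [5x], then zero or more of a word character, then the literal '5b' (captured).
Matches: at [0:57] → 'nae4jurtsrts5Op5b_9iae4jurtsrts5rwbb5ujljae4jurtsrtsxkD5b'.
`\1` in the replacement pulls in group 1's text for each match.

'jurtsrtsud'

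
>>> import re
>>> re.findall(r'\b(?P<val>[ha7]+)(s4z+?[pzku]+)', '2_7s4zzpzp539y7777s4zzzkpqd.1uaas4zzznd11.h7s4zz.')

The pattern matches a word boundary (`\b`, zero-width); then one or more of one of [ha7] (captured as 'val'); then the literal 's4', then one or more of the literal 'z' (lazy), then one or more of one of [pzku] (captured).
Scanning left to right: at [42:48] match 'h7s4zz', groups = ('h7', 's4zz').
2 groups means the one result is a tuple of 2 captured strings — 1 here.

[('h7', 's4zz')]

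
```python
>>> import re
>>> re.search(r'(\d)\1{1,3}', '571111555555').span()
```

(2, 6)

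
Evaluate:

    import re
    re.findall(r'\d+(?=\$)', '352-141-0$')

The lookaround is zero-width — it requires the adjacent text to match without consuming it, so the asserted text isn't part of the match.
Matches: at [8:9] → '0'.
No capturing groups, so `findall` returns the 1 full match string.

['0']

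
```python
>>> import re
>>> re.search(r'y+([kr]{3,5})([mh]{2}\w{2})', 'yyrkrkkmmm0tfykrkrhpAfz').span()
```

Pattern: one or more of a literal 'y'; then 3 to 5 of one of [kr] (captured); then exactly 2 of one of [mh], then exactly 2 of a word character (captured).
Unlike `match`, `search` isn't anchored — it looks for the pattern anywhere in the string.
The match spans [0:11] → 'yyrkrkkmmm0'.
Captured: group 1 = 'rkrkk', group 2 = 'mmm0'.

(0, 11)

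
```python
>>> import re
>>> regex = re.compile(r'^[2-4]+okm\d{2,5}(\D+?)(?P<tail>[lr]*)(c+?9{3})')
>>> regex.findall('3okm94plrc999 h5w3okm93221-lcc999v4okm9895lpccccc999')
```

[('p', 'lr', 'c999')]

This matches anchored at the start of the string; then one or more of a character in [2-4], then the literal 'okm', then 2 to 5 of a digit; then one or more of a non-digit (lazy) (captured); then zero or more of one of [lr] (captured as 'tail'); then one or more of the literal 'c' (lazy), then exactly 3 of a literal '9' (captured).
With the lazy modifier that quantifier settles for the fewest repetitions that let the rest of the pattern succeed (the atoms after it are unaffected and can still be greedy).
Walking the string: at [0:13] match '3okm94plrc999', groups = ('p', 'lr', 'c999').
3 groups means the one result is a tuple of 3 captured strings — 1 here.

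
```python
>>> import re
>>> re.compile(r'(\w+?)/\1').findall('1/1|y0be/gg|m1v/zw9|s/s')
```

['1', 's']

The backreference `\1` re-matches whatever the first group consumed, character for character.
Scanning left to right: at [0:3] match '1/1', group 1 = '1'; at [20:23] match 's/s', group 1 = 's'.
One capturing group, so `findall` returns just the captured substring from each match — 2 in all.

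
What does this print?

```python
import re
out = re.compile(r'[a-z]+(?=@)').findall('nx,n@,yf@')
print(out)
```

['n', 'yf']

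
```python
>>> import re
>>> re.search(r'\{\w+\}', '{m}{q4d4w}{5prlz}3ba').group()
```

The match spans [0:3] → '{m}'.

'{m}'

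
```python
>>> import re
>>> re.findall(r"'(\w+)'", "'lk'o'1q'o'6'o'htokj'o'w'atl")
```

['lk', '1q', '6', 'htokj', 'w']

Walking the string: at [0:4] match "'lk'", group 1 = 'lk'; at [5:9] match "'1q'", group 1 = '1q'; at [10:13] match "'6'", group 1 = '6'; at [14:21] match "'htokj'", group 1 = 'htokj'; at [22:25] match "'w'", group 1 = 'w'.
`findall` collects group 1 from each match (5 total).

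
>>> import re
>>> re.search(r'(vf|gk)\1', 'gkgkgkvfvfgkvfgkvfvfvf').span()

(0, 4)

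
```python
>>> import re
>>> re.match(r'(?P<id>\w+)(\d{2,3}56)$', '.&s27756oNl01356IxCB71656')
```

None

Pattern: one or more of a word character (captured as 'id'); then 2 to 3 of a digit, then the literal '56' (captured); then anchored at the end.
With `match`, the pattern is implicitly anchored at the beginning.
Here the pattern fails at index 0, so the call returns None.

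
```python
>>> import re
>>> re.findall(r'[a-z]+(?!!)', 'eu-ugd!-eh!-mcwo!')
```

['eu', 'ug', 'e', 'mcw']

A negative assertion filters positions out without eating any characters.
Walking the string: at [0:2] → 'eu'; at [3:5] → 'ug'; at [8:9] → 'e'; at [12:15] → 'mcw'.
`findall` yields the raw match text (4 of them) because the pattern has no groups.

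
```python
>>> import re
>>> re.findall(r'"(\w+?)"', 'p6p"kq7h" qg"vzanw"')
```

One capturing group, so `findall` returns just the captured substring from each match — 2 in all.

['kq7h', 'vzanw']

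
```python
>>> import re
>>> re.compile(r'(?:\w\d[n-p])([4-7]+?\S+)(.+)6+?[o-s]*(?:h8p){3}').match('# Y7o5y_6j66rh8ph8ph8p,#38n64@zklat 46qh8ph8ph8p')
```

Pattern: a word character, then a digit, then a character in [n-p] (non-capturing group); then one or more of a character in [4-7] (lazy), then one or more of a non-whitespace character (captured); then one or more of any character (captured); then one or more of a literal '6' (lazy), then zero or more of a character in [o-s], then the literal 'h8p' repeated 3 times.
With `match`, the pattern is implicitly anchored at the beginning.
Here the pattern fails at index 0, so the call returns None.

None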